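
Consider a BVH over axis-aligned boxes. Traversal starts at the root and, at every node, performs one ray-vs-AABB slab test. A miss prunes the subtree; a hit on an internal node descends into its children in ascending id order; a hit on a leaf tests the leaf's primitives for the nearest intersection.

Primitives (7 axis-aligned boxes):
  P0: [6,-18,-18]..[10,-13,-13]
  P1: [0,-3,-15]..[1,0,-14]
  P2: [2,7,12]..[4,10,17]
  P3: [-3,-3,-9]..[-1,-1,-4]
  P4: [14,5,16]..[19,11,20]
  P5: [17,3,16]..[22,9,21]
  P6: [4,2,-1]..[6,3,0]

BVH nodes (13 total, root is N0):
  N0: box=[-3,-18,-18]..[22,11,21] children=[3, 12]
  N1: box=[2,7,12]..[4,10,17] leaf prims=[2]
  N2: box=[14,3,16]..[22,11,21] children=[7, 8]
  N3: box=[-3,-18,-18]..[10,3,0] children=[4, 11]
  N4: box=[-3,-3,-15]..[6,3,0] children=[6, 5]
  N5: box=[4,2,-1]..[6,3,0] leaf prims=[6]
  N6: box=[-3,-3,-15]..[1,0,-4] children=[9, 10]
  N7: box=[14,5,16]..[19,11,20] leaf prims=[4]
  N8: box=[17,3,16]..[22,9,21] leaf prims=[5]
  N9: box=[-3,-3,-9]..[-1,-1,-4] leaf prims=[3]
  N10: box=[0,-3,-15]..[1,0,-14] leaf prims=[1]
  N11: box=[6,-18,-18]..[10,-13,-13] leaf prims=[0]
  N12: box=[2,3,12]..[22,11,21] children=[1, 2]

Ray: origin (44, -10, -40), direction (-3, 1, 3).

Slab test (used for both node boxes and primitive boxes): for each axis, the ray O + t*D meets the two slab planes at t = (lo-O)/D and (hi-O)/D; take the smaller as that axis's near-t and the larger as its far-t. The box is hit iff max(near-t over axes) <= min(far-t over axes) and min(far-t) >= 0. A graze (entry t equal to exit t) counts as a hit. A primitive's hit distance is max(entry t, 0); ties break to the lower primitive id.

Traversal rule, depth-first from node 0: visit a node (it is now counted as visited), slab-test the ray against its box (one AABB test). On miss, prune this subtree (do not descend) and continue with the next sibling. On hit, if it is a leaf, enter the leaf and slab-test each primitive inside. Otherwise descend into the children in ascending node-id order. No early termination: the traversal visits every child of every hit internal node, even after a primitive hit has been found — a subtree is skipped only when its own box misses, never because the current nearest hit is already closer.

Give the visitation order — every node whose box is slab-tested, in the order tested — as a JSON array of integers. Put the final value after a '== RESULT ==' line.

Traverse from the root:
N0 x:[22/3,47/3] y:[-8,21] z:[22/3,61/3] -> hit [22/3,47/3], descend [3, 12]
  N3 x:[34/3,47/3] y:[-8,13] z:[22/3,40/3] -> hit [34/3,13], descend [4, 11]
    N4 x:[38/3,47/3] y:[7,13] z:[25/3,40/3] -> hit [38/3,13], descend [5, 6]
      N5 x:[38/3,40/3] y:[12,13] z:[13,40/3] -> hit [13,13] leaf, test {P6@t=13}
      N6 x:[43/3,47/3] y:[7,10] z:[25/3,12] -> miss, prune
    N11 x:[34/3,38/3] y:[-8,-3] z:[22/3,9] -> miss, prune
  N12 x:[22/3,14] y:[13,21] z:[52/3,61/3] -> miss, prune

Summary -> nodes [0, 3, 4, 5, 6, 11, 12]; box-tests=7; leaf-entries=1; first=P6

== RESULT ==
[0, 3, 4, 5, 6, 11, 12]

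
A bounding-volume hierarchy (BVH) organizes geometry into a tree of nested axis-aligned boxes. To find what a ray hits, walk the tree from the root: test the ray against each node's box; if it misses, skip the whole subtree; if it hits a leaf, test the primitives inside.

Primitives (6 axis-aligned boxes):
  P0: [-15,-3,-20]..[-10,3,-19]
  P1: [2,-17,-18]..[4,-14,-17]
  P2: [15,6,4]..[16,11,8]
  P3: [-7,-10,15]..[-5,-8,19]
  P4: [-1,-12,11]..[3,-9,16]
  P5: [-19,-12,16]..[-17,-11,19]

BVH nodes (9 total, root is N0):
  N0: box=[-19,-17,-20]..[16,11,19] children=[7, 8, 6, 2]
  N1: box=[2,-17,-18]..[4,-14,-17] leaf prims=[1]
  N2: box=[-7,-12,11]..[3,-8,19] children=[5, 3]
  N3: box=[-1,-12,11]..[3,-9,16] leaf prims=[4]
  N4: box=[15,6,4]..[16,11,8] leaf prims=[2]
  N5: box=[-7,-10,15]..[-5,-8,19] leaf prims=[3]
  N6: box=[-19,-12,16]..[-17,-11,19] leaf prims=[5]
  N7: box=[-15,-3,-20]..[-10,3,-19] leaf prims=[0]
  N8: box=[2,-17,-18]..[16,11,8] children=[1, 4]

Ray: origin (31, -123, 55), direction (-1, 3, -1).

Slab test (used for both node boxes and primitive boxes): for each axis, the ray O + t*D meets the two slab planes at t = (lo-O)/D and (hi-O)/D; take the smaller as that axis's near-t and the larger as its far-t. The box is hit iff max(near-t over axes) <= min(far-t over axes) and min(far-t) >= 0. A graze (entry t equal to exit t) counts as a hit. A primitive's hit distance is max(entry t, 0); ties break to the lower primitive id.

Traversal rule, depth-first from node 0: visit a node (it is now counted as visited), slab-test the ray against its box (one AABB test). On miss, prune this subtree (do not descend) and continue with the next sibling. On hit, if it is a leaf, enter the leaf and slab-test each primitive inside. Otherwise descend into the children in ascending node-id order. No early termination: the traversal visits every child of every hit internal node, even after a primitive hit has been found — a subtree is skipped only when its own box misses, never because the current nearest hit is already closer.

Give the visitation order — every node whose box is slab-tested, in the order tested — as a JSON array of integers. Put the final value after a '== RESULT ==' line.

Walk:
N0 x:[15,50] y:[106/3,134/3] z:[36,75] -> hit [36,134/3], descend [2, 6, 7, 8]
  N2 x:[28,38] y:[37,115/3] z:[36,44] -> hit [37,38], descend [3, 5]
    N3 x:[28,32] y:[37,38] z:[39,44] -> miss, prune
    N5 x:[36,38] y:[113/3,115/3] z:[36,40] -> hit [113/3,38] leaf, test {P3@t=113/3}
  N6 x:[48,50] y:[37,112/3] z:[36,39] -> miss, prune
  N7 x:[41,46] y:[40,42] z:[74,75] -> miss, prune
  N8 x:[15,29] y:[106/3,134/3] z:[47,73] -> miss, prune

Summary -> nodes [0, 2, 3, 5, 6, 7, 8]; box-tests=7; leaf-entries=1; first=P3

== RESULT ==
[0, 2, 3, 5, 6, 7, 8]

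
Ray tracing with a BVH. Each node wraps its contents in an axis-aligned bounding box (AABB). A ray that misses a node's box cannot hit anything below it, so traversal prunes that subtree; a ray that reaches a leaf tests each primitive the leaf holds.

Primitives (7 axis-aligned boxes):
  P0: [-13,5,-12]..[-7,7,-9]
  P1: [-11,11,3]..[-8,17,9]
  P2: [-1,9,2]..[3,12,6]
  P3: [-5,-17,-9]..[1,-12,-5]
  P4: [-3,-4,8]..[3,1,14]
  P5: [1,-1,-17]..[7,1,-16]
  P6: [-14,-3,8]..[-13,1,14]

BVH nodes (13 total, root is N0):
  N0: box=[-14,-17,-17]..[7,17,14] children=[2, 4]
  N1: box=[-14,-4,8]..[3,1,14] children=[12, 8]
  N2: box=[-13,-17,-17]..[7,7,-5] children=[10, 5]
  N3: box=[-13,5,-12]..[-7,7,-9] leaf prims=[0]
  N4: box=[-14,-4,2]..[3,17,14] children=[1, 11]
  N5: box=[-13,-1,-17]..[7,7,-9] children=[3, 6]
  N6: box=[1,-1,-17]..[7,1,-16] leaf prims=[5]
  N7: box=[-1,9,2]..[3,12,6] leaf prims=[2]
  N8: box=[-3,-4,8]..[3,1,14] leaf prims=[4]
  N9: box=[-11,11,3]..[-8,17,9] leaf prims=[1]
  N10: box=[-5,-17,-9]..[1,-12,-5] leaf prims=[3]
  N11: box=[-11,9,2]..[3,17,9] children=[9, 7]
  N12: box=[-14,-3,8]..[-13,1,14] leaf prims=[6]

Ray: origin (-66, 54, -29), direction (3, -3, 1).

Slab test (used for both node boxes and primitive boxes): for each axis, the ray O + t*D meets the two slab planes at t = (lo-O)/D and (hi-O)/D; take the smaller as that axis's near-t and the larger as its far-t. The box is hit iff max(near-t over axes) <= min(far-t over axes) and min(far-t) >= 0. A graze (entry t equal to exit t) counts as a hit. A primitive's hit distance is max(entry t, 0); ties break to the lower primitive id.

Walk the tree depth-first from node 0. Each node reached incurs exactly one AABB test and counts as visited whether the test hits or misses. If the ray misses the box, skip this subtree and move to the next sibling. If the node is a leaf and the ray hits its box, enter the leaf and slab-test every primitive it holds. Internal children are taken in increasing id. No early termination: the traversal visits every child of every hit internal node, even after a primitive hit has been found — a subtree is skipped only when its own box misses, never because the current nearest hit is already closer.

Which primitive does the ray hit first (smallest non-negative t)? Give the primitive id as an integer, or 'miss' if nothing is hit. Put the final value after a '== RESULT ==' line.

Trace the traversal:
N0 x:[52/3,73/3] y:[37/3,71/3] z:[12,43] -> hit [52/3,71/3], descend [2, 4]
  N2 x:[53/3,73/3] y:[47/3,71/3] z:[12,24] -> hit [53/3,71/3], descend [5, 10]
    N5 x:[53/3,73/3] y:[47/3,55/3] z:[12,20] -> hit [53/3,55/3], descend [3, 6]
      N3 x:[53/3,59/3] y:[47/3,49/3] z:[17,20] -> miss, prune
      N6 x:[67/3,73/3] y:[53/3,55/3] z:[12,13] -> miss, prune
    N10 x:[61/3,67/3] y:[22,71/3] z:[20,24] -> hit [22,67/3] leaf, test {P3@t=22}
  N4 x:[52/3,23] y:[37/3,58/3] z:[31,43] -> miss, prune

7 AABB tests over nodes [0, 2, 5, 3, 6, 10, 4]; 1 leaf entered; closest P3.

== RESULT ==
3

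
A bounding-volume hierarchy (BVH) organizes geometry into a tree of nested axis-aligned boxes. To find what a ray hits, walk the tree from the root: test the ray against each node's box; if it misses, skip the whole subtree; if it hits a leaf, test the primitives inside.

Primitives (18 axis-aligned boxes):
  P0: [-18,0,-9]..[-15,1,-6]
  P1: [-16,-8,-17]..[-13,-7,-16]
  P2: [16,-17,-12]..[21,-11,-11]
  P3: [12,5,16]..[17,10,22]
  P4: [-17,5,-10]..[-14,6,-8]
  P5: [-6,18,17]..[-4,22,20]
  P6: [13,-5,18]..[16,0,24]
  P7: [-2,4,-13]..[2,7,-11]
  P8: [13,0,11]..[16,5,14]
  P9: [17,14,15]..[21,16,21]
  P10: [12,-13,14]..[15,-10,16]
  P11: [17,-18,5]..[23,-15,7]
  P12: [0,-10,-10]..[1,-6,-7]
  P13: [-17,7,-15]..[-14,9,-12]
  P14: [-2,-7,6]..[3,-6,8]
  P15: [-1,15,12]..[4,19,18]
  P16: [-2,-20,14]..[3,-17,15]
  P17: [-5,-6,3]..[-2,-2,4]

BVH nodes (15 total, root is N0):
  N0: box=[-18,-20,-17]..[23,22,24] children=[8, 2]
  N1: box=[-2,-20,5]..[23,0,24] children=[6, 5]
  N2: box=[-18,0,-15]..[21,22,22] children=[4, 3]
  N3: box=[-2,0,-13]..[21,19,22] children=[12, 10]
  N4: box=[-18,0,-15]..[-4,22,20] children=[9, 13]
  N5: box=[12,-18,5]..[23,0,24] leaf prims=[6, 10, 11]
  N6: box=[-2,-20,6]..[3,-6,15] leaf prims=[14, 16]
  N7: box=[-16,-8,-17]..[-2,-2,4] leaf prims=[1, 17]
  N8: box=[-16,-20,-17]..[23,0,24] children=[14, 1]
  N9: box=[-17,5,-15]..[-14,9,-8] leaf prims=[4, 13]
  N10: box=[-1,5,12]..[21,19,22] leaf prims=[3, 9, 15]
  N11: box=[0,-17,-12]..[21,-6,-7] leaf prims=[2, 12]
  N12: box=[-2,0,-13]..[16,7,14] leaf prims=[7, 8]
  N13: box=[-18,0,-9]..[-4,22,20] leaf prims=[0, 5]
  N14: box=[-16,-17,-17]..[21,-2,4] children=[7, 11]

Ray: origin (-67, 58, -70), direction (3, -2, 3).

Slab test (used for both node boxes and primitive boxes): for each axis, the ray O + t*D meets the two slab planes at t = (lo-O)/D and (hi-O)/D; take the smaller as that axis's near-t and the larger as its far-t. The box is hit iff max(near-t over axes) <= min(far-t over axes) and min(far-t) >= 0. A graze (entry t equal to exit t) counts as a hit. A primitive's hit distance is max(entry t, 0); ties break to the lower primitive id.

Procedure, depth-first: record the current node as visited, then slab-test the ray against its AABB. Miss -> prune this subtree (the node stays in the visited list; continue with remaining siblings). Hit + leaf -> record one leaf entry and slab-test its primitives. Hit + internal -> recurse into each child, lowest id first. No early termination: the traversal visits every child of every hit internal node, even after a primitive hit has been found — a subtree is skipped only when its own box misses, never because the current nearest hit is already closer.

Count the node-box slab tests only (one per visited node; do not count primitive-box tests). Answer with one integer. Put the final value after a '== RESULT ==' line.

Walk:
N0 x:[49/3,30] y:[18,39] z:[53/3,94/3] -> hit [18,30], descend [2, 8]
  N2 x:[49/3,88/3] y:[18,29] z:[55/3,92/3] -> hit [55/3,29], descend [3, 4]
    N3 x:[65/3,88/3] y:[39/2,29] z:[19,92/3] -> hit [65/3,29], descend [10, 12]
      N10 x:[22,88/3] y:[39/2,53/2] z:[82/3,92/3] -> miss, prune
      N12 x:[65/3,83/3] y:[51/2,29] z:[19,28] -> hit [51/2,83/3] leaf, test {P7(miss), P8@t=27}
    N4 x:[49/3,21] y:[18,29] z:[55/3,30] -> hit [55/3,21], descend [9, 13]
      N9 x:[50/3,53/3] y:[49/2,53/2] z:[55/3,62/3] -> miss, prune
      N13 x:[49/3,21] y:[18,29] z:[61/3,30] -> hit [61/3,21] leaf, test {P0(miss), P5(miss)}
  N8 x:[17,30] y:[29,39] z:[53/3,94/3] -> hit [29,30], descend [1, 14]
    N1 x:[65/3,30] y:[29,39] z:[25,94/3] -> hit [29,30], descend [5, 6]
      N5 x:[79/3,30] y:[29,38] z:[25,94/3] -> hit [29,30] leaf, test {P6(miss), P10(miss), P11(miss)}
      N6 x:[65/3,70/3] y:[32,39] z:[76/3,85/3] -> miss, prune
    N14 x:[17,88/3] y:[30,75/2] z:[53/3,74/3] -> miss, prune

Visited [0, 2, 3, 10, 12, 4, 9, 13, 8, 1, 5, 6, 14]. Tests: 13 box, 3 leaf. Nearest: P8.

== RESULT ==
13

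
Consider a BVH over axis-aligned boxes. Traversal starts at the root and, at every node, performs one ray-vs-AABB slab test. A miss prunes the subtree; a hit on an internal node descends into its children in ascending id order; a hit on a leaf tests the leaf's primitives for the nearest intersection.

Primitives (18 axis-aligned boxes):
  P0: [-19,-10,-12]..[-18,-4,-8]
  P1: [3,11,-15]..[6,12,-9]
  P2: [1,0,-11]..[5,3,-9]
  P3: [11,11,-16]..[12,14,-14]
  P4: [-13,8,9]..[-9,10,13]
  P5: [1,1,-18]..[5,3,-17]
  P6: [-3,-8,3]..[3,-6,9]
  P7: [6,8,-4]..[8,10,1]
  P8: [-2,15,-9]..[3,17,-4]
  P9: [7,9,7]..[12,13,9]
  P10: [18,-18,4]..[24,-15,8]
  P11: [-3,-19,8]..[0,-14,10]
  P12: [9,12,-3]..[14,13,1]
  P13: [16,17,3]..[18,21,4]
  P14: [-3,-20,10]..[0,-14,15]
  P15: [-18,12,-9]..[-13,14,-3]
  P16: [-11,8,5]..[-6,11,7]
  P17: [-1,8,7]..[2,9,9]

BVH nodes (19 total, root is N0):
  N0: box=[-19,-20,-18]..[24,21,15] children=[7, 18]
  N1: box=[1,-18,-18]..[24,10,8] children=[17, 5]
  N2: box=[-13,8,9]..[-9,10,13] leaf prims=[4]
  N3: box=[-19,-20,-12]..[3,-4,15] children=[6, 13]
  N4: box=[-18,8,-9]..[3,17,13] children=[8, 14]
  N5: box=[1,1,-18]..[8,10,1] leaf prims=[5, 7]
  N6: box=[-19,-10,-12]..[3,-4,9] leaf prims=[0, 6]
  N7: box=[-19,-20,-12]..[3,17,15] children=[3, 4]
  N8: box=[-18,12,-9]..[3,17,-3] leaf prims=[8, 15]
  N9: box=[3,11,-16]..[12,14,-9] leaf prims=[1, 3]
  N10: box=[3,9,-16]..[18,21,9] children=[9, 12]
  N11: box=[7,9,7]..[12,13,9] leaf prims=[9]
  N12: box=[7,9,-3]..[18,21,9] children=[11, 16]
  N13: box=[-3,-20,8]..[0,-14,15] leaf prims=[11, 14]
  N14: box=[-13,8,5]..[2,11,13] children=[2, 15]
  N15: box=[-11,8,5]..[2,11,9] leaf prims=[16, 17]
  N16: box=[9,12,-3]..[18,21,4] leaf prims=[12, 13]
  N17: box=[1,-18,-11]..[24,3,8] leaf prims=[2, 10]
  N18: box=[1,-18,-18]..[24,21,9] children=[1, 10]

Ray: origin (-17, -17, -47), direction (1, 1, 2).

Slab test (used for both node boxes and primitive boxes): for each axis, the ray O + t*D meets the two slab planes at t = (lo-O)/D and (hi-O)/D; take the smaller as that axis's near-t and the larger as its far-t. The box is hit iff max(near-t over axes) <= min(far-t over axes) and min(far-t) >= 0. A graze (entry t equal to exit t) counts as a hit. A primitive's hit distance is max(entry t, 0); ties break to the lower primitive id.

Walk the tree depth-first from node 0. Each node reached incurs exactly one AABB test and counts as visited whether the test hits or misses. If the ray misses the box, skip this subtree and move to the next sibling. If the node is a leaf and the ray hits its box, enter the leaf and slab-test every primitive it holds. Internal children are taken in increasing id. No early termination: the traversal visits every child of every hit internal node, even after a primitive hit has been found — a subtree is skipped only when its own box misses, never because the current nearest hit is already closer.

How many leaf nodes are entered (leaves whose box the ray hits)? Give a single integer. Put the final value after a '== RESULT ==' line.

Traverse from the root:
N0 x:[-2,41] y:[-3,38] z:[29/2,31] -> hit [29/2,31], descend [7, 18]
  N7 x:[-2,20] y:[-3,34] z:[35/2,31] -> hit [35/2,20], descend [3, 4]
    N3 x:[-2,20] y:[-3,13] z:[35/2,31] -> miss, prune
    N4 x:[-1,20] y:[25,34] z:[19,30] -> miss, prune
  N18 x:[18,41] y:[-1,38] z:[29/2,28] -> hit [18,28], descend [1, 10]
    N1 x:[18,41] y:[-1,27] z:[29/2,55/2] -> hit [18,27], descend [5, 17]
      N5 x:[18,25] y:[18,27] z:[29/2,24] -> hit [18,24] leaf, test {P5(miss), P7(miss)}
      N17 x:[18,41] y:[-1,20] z:[18,55/2] -> hit [18,20] leaf, test {P2@t=18, P10(miss)}
    N10 x:[20,35] y:[26,38] z:[31/2,28] -> hit [26,28], descend [9, 12]
      N9 x:[20,29] y:[28,31] z:[31/2,19] -> miss, prune
      N12 x:[24,35] y:[26,38] z:[22,28] -> hit [26,28], descend [11, 16]
        N11 x:[24,29] y:[26,30] z:[27,28] -> hit [27,28] leaf, test {P9@t=27}
        N16 x:[26,35] y:[29,38] z:[22,51/2] -> miss, prune

13 AABB tests over nodes [0, 7, 3, 4, 18, 1, 5, 17, 10, 9, 12, 11, 16]; 3 leaves entered; closest P2.

== RESULT ==
3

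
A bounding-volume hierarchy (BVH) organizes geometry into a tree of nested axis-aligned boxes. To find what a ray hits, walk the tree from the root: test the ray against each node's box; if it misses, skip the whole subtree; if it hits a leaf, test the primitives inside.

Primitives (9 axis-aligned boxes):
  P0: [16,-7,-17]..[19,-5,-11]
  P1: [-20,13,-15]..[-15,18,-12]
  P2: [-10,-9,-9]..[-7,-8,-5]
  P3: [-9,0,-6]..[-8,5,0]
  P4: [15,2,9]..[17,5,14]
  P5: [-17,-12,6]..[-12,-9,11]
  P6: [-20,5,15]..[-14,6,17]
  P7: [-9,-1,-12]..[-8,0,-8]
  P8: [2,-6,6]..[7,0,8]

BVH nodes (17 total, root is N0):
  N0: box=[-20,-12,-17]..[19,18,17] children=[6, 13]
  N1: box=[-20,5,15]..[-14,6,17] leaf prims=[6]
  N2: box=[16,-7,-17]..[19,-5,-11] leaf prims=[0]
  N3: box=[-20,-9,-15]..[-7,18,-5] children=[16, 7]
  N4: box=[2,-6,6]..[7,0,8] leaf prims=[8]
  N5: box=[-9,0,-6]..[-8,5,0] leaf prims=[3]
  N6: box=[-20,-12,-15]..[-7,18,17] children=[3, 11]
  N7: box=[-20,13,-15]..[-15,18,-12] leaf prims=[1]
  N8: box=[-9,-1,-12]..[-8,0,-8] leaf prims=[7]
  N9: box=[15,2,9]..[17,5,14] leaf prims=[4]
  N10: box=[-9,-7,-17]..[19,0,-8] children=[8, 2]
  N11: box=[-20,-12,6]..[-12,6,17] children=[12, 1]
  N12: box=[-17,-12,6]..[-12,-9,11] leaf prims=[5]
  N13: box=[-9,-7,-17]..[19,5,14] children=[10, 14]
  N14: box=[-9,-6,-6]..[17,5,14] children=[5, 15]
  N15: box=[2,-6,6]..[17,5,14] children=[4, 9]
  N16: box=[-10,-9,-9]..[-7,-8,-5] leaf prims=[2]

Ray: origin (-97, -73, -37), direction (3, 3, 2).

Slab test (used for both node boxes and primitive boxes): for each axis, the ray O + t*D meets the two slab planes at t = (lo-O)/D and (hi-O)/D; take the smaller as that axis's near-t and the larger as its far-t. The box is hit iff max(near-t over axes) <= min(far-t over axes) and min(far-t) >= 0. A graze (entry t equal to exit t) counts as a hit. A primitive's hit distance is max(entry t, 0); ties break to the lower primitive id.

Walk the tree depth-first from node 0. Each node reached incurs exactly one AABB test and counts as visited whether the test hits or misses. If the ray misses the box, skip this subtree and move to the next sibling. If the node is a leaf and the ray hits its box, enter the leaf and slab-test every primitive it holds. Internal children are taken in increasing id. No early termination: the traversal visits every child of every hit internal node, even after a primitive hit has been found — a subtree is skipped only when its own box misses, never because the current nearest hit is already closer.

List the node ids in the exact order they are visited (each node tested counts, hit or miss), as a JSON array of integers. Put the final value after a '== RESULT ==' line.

Trace the traversal:
N0 x:[77/3,116/3] y:[61/3,91/3] z:[10,27] -> hit [77/3,27], descend [6, 13]
  N6 x:[77/3,30] y:[61/3,91/3] z:[11,27] -> hit [77/3,27], descend [3, 11]
    N3 x:[77/3,30] y:[64/3,91/3] z:[11,16] -> miss, prune
    N11 x:[77/3,85/3] y:[61/3,79/3] z:[43/2,27] -> hit [77/3,79/3], descend [1, 12]
      N1 x:[77/3,83/3] y:[26,79/3] z:[26,27] -> hit [26,79/3] leaf, test {P6@t=26}
      N12 x:[80/3,85/3] y:[61/3,64/3] z:[43/2,24] -> miss, prune
  N13 x:[88/3,116/3] y:[22,26] z:[10,51/2] -> miss, prune

Visited [0, 6, 3, 11, 1, 12, 13]. Tests: 7 box, 1 leaf. Nearest: P6.

== RESULT ==
[0, 6, 3, 11, 1, 12, 13]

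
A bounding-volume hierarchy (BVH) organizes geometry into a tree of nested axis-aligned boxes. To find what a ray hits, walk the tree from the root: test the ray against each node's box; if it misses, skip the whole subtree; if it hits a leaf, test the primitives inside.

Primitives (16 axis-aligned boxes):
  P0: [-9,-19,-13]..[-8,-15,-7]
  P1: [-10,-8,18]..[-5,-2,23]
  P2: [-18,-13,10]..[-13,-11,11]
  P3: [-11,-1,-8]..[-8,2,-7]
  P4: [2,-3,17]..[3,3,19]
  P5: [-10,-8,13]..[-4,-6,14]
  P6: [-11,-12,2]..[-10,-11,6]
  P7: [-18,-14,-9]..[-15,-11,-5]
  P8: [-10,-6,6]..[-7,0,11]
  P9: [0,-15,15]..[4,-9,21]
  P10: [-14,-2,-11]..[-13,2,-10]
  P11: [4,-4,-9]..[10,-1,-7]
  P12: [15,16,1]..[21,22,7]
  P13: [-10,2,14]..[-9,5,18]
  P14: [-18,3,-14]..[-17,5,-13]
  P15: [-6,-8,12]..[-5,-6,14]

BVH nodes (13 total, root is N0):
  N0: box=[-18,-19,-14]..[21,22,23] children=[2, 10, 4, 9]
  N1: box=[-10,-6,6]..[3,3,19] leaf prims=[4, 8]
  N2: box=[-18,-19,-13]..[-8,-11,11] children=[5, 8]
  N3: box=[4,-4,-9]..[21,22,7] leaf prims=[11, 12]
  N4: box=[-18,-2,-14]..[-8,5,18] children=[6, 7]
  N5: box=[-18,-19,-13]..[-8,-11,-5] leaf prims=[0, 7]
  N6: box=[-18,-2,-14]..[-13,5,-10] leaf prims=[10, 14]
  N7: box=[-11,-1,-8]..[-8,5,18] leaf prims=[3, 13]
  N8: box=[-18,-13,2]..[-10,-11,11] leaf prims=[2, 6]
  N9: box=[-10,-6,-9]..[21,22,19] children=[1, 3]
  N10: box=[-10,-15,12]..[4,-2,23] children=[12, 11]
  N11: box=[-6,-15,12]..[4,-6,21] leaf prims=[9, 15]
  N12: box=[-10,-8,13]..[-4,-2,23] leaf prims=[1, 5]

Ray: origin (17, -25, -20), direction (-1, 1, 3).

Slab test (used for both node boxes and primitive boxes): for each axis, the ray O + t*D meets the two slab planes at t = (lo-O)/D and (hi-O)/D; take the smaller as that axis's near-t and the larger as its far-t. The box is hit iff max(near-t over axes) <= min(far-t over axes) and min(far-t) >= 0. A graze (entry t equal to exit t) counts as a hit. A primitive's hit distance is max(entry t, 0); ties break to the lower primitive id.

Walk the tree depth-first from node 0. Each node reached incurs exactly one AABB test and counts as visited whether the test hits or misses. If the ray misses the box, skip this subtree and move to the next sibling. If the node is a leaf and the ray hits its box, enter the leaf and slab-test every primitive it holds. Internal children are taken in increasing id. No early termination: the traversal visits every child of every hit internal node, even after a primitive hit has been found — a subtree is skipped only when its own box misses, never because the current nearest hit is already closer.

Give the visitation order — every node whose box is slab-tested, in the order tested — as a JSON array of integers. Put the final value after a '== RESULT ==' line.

Walk:
N0 x:[-4,35] y:[6,47] z:[2,43/3] -> hit [6,43/3], descend [2, 4, 9, 10]
  N2 x:[25,35] y:[6,14] z:[7/3,31/3] -> miss, prune
  N4 x:[25,35] y:[23,30] z:[2,38/3] -> miss, prune
  N9 x:[-4,27] y:[19,47] z:[11/3,13] -> miss, prune
  N10 x:[13,27] y:[10,23] z:[32/3,43/3] -> hit [13,43/3], descend [11, 12]
    N11 x:[13,23] y:[10,19] z:[32/3,41/3] -> hit [13,41/3] leaf, test {P9@t=13, P15(miss)}
    N12 x:[21,27] y:[17,23] z:[11,43/3] -> miss, prune

order=[0, 2, 4, 9, 10, 11, 12]  |boxes|=7  |leaves|=1  hit=P9

== RESULT ==
[0, 2, 4, 9, 10, 11, 12]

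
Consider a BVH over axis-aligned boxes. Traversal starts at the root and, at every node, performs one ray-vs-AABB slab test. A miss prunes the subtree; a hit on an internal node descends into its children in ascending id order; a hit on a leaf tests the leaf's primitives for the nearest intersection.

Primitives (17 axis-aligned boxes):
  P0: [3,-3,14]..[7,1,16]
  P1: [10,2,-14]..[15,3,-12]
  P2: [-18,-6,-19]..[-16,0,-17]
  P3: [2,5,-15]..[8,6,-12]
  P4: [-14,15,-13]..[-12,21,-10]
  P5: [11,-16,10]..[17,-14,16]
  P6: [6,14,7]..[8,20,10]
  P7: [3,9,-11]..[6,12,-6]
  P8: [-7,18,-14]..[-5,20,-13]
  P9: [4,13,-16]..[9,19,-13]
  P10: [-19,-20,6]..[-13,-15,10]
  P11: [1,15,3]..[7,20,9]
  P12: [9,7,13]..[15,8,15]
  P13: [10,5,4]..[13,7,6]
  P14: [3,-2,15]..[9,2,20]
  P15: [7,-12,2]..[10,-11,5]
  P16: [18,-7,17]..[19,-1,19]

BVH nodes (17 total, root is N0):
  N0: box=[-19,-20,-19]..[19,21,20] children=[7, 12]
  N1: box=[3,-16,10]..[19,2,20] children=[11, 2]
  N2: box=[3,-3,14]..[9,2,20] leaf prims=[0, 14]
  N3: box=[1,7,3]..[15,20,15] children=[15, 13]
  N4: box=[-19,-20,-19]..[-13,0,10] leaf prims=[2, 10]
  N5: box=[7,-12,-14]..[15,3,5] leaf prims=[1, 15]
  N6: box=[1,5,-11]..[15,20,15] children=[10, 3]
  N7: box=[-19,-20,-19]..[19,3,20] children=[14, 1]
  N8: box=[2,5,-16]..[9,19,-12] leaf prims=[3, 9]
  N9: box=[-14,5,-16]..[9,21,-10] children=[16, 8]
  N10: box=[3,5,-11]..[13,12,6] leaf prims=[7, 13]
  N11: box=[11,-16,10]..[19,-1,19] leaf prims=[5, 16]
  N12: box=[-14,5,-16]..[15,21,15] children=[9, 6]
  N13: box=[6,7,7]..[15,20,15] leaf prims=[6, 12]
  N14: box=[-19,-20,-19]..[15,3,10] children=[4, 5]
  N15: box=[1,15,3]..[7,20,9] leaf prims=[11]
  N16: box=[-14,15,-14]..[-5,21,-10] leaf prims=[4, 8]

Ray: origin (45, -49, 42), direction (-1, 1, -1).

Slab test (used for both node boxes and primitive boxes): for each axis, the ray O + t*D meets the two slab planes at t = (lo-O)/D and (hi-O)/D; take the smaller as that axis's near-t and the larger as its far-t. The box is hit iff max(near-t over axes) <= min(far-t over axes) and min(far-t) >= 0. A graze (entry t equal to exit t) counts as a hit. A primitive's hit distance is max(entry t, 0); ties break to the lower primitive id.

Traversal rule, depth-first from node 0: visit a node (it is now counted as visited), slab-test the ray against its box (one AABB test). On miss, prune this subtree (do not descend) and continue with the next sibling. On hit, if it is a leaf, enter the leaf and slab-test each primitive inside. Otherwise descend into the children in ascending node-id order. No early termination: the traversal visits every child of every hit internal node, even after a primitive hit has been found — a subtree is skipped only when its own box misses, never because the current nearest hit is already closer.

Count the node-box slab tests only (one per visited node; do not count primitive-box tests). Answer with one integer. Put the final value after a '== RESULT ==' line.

Traverse from the root:
N0 x:[26,64] y:[29,70] z:[22,61] -> hit [29,61], descend [7, 12]
  N7 x:[26,64] y:[29,52] z:[22,61] -> hit [29,52], descend [1, 14]
    N1 x:[26,42] y:[33,51] z:[22,32] -> miss, prune
    N14 x:[30,64] y:[29,52] z:[32,61] -> hit [32,52], descend [4, 5]
      N4 x:[58,64] y:[29,49] z:[32,61] -> miss, prune
      N5 x:[30,38] y:[37,52] z:[37,56] -> hit [37,38] leaf, test {P1(miss), P15@t=37}
  N12 x:[30,59] y:[54,70] z:[27,58] -> hit [54,58], descend [6, 9]
    N6 x:[30,44] y:[54,69] z:[27,53] -> miss, prune
    N9 x:[36,59] y:[54,70] z:[52,58] -> hit [54,58], descend [8, 16]
      N8 x:[36,43] y:[54,68] z:[54,58] -> miss, prune
      N16 x:[50,59] y:[64,70] z:[52,56] -> miss, prune

11 AABB tests over nodes [0, 7, 1, 14, 4, 5, 12, 6, 9, 8, 16]; 1 leaf entered; closest P15.

== RESULT ==
11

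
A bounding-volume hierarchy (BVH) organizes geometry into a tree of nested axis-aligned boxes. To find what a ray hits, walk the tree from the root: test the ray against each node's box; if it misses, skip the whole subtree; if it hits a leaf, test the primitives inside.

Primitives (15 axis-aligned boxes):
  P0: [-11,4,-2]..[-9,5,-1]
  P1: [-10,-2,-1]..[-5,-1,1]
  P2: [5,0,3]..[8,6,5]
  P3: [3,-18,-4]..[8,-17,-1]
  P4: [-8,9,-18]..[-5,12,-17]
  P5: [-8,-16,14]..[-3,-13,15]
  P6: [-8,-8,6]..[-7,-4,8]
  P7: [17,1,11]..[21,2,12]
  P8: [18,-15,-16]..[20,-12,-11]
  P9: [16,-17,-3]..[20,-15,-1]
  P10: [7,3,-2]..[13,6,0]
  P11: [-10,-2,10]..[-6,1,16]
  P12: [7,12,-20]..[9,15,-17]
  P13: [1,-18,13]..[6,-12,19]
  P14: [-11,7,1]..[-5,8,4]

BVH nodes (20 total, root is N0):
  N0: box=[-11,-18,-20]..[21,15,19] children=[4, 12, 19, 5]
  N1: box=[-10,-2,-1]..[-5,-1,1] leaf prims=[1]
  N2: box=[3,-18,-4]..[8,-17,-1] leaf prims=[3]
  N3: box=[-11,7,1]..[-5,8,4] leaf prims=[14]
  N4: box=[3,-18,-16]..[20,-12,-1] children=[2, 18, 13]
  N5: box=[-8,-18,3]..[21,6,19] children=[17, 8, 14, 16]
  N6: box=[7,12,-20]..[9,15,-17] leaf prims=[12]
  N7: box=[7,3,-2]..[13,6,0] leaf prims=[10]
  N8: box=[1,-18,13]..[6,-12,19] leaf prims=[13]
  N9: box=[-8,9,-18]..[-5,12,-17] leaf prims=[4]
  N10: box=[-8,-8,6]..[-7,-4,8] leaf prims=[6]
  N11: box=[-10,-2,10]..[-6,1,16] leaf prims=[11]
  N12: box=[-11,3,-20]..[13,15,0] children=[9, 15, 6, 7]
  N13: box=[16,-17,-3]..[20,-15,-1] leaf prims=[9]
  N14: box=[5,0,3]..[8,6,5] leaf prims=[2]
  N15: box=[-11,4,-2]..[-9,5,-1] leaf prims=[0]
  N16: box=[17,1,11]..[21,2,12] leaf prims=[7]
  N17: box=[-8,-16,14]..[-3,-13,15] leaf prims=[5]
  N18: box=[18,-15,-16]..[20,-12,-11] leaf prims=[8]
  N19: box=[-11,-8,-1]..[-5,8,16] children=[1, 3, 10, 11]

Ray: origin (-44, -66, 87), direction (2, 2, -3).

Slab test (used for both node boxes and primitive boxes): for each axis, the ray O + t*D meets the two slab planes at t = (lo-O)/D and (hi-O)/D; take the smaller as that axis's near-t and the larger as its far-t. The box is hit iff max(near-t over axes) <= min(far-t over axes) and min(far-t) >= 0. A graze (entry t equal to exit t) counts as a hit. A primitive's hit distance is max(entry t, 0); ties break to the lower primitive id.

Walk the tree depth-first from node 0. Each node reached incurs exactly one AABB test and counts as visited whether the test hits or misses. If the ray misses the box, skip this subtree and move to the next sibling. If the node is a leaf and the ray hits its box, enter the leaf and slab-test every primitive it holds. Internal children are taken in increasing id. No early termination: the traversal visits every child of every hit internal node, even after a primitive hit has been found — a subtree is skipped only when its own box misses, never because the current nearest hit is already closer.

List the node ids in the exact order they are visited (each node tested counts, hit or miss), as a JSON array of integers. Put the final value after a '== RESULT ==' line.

Walk:
N0 x:[33/2,65/2] y:[24,81/2] z:[68/3,107/3] -> hit [24,65/2], descend [4, 5, 12, 19]
  N4 x:[47/2,32] y:[24,27] z:[88/3,103/3] -> miss, prune
  N5 x:[18,65/2] y:[24,36] z:[68/3,28] -> hit [24,28], descend [8, 14, 16, 17]
    N8 x:[45/2,25] y:[24,27] z:[68/3,74/3] -> hit [24,74/3] leaf, test {P13@t=24}
    N14 x:[49/2,26] y:[33,36] z:[82/3,28] -> miss, prune
    N16 x:[61/2,65/2] y:[67/2,34] z:[25,76/3] -> miss, prune
    N17 x:[18,41/2] y:[25,53/2] z:[24,73/3] -> miss, prune
  N12 x:[33/2,57/2] y:[69/2,81/2] z:[29,107/3] -> miss, prune
  N19 x:[33/2,39/2] y:[29,37] z:[71/3,88/3] -> miss, prune

9 AABB tests over nodes [0, 4, 5, 8, 14, 16, 17, 12, 19]; 1 leaf entered; closest P13.

== RESULT ==
[0, 4, 5, 8, 14, 16, 17, 12, 19]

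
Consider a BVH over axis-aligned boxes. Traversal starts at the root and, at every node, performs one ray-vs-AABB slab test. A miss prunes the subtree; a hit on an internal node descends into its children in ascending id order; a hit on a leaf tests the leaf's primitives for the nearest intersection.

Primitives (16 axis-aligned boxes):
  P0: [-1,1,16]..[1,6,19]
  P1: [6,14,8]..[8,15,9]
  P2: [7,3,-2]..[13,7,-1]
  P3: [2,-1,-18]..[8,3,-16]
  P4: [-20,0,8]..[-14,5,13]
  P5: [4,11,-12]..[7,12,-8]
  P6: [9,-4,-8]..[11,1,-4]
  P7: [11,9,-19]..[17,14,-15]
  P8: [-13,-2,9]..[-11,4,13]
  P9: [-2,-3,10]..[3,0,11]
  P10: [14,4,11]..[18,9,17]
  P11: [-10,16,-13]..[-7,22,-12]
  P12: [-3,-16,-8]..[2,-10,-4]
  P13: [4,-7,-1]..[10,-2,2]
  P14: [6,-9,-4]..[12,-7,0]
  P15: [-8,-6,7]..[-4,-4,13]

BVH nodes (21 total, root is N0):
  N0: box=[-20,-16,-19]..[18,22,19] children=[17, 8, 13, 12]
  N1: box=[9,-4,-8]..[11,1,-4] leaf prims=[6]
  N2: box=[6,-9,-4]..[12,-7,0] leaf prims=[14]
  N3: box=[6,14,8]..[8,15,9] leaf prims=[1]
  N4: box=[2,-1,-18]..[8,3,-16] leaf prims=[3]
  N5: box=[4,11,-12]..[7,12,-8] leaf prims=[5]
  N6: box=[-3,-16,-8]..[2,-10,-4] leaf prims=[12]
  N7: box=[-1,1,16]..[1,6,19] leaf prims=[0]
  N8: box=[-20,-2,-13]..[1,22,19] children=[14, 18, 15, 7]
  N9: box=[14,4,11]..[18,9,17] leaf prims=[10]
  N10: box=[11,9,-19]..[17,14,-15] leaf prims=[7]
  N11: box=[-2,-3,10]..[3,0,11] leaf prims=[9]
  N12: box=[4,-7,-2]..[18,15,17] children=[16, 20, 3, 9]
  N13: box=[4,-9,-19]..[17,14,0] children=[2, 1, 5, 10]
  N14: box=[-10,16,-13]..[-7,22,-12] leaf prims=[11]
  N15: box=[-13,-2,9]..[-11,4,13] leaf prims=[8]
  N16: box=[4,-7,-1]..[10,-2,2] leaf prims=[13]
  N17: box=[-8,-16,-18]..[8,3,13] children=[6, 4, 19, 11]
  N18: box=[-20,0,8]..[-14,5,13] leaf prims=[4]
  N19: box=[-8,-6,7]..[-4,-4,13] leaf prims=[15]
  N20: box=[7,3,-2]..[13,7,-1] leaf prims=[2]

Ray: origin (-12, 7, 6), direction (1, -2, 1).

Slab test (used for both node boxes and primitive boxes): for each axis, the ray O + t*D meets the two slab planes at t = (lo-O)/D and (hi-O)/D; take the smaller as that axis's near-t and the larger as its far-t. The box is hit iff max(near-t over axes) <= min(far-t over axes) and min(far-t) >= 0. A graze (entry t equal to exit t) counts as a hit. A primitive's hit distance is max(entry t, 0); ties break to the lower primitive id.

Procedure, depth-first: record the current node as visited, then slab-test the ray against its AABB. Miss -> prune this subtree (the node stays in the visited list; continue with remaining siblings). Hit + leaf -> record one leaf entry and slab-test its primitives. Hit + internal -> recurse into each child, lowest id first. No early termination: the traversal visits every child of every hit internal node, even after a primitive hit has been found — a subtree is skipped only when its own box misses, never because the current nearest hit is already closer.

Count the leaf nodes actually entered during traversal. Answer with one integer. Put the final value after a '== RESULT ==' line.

Walk:
N0 x:[-8,30] y:[-15/2,23/2] z:[-25,13] -> hit [-15/2,23/2], descend [8, 12, 13, 17]
  N8 x:[-8,13] y:[-15/2,9/2] z:[-19,13] -> hit [-15/2,9/2], descend [7, 14, 15, 18]
    N7 x:[11,13] y:[1/2,3] z:[10,13] -> miss, prune
    N14 x:[2,5] y:[-15/2,-9/2] z:[-19,-18] -> miss, prune
    N15 x:[-1,1] y:[3/2,9/2] z:[3,7] -> miss, prune
    N18 x:[-8,-2] y:[1,7/2] z:[2,7] -> miss, prune
  N12 x:[16,30] y:[-4,7] z:[-8,11] -> miss, prune
  N13 x:[16,29] y:[-7/2,8] z:[-25,-6] -> miss, prune
  N17 x:[4,20] y:[2,23/2] z:[-24,7] -> hit [4,7], descend [4, 6, 11, 19]
    N4 x:[14,20] y:[2,4] z:[-24,-22] -> miss, prune
    N6 x:[9,14] y:[17/2,23/2] z:[-14,-10] -> miss, prune
    N11 x:[10,15] y:[7/2,5] z:[4,5] -> miss, prune
    N19 x:[4,8] y:[11/2,13/2] z:[1,7] -> hit [11/2,13/2] leaf, test {P15@t=11/2}

13 AABB tests over nodes [0, 8, 7, 14, 15, 18, 12, 13, 17, 4, 6, 11, 19]; 1 leaf entered; closest P15.

== RESULT ==
1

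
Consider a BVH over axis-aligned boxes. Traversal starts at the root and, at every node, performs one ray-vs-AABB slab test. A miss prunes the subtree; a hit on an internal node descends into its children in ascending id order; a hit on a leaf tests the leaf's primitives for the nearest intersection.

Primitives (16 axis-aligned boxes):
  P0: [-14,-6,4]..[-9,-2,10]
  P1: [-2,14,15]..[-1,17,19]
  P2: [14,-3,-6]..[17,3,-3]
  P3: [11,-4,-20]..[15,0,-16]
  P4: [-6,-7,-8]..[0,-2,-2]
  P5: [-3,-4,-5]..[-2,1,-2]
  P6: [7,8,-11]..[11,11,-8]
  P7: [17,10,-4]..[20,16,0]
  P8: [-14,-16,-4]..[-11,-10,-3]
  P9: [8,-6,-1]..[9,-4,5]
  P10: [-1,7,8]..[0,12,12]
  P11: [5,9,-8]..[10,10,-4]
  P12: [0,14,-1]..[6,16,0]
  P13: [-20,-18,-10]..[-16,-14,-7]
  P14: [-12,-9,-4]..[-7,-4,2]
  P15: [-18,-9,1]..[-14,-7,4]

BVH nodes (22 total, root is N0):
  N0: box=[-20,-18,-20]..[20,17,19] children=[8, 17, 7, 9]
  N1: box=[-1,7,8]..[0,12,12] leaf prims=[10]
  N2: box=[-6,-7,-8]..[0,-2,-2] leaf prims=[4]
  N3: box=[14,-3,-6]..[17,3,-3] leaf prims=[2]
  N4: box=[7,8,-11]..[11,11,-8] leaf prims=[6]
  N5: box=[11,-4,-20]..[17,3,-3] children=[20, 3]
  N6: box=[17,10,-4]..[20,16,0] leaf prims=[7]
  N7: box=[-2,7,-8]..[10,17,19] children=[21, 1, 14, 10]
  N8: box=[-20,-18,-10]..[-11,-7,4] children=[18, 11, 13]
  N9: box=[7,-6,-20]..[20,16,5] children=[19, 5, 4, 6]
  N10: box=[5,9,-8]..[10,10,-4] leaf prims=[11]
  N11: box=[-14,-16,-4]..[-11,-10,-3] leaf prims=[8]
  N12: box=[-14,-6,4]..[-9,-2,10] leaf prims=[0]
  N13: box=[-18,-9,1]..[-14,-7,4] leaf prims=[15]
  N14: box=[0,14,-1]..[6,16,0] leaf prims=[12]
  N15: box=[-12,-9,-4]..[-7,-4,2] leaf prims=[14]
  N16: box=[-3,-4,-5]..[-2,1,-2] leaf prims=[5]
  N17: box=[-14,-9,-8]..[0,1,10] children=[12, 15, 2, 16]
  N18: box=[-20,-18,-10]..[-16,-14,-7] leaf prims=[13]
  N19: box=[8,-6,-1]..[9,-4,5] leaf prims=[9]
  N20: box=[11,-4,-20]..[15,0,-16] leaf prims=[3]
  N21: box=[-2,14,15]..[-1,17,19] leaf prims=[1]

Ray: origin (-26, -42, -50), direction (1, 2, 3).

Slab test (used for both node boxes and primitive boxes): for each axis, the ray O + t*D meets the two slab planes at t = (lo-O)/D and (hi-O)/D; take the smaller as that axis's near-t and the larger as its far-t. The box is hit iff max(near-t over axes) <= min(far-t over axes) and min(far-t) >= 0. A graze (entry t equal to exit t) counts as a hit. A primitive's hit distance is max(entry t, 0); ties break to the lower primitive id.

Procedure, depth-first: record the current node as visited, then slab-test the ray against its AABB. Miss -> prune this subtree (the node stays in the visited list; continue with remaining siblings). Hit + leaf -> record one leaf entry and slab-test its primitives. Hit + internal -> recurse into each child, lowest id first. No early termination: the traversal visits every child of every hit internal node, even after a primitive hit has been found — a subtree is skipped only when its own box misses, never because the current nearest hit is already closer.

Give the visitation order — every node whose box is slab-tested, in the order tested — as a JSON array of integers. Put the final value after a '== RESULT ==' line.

Traverse from the root:
N0 x:[6,46] y:[12,59/2] z:[10,23] -> hit [12,23], descend [7, 8, 9, 17]
  N7 x:[24,36] y:[49/2,59/2] z:[14,23] -> miss, prune
  N8 x:[6,15] y:[12,35/2] z:[40/3,18] -> hit [40/3,15], descend [11, 13, 18]
    N11 x:[12,15] y:[13,16] z:[46/3,47/3] -> miss, prune
    N13 x:[8,12] y:[33/2,35/2] z:[17,18] -> miss, prune
    N18 x:[6,10] y:[12,14] z:[40/3,43/3] -> miss, prune
  N9 x:[33,46] y:[18,29] z:[10,55/3] -> miss, prune
  N17 x:[12,26] y:[33/2,43/2] z:[14,20] -> hit [33/2,20], descend [2, 12, 15, 16]
    N2 x:[20,26] y:[35/2,20] z:[14,16] -> miss, prune
    N12 x:[12,17] y:[18,20] z:[18,20] -> miss, prune
    N15 x:[14,19] y:[33/2,19] z:[46/3,52/3] -> hit [33/2,52/3] leaf, test {P14@t=33/2}
    N16 x:[23,24] y:[19,43/2] z:[15,16] -> miss, prune

12 AABB tests over nodes [0, 7, 8, 11, 13, 18, 9, 17, 2, 12, 15, 16]; 1 leaf entered; closest P14.

== RESULT ==
[0, 7, 8, 11, 13, 18, 9, 17, 2, 12, 15, 16]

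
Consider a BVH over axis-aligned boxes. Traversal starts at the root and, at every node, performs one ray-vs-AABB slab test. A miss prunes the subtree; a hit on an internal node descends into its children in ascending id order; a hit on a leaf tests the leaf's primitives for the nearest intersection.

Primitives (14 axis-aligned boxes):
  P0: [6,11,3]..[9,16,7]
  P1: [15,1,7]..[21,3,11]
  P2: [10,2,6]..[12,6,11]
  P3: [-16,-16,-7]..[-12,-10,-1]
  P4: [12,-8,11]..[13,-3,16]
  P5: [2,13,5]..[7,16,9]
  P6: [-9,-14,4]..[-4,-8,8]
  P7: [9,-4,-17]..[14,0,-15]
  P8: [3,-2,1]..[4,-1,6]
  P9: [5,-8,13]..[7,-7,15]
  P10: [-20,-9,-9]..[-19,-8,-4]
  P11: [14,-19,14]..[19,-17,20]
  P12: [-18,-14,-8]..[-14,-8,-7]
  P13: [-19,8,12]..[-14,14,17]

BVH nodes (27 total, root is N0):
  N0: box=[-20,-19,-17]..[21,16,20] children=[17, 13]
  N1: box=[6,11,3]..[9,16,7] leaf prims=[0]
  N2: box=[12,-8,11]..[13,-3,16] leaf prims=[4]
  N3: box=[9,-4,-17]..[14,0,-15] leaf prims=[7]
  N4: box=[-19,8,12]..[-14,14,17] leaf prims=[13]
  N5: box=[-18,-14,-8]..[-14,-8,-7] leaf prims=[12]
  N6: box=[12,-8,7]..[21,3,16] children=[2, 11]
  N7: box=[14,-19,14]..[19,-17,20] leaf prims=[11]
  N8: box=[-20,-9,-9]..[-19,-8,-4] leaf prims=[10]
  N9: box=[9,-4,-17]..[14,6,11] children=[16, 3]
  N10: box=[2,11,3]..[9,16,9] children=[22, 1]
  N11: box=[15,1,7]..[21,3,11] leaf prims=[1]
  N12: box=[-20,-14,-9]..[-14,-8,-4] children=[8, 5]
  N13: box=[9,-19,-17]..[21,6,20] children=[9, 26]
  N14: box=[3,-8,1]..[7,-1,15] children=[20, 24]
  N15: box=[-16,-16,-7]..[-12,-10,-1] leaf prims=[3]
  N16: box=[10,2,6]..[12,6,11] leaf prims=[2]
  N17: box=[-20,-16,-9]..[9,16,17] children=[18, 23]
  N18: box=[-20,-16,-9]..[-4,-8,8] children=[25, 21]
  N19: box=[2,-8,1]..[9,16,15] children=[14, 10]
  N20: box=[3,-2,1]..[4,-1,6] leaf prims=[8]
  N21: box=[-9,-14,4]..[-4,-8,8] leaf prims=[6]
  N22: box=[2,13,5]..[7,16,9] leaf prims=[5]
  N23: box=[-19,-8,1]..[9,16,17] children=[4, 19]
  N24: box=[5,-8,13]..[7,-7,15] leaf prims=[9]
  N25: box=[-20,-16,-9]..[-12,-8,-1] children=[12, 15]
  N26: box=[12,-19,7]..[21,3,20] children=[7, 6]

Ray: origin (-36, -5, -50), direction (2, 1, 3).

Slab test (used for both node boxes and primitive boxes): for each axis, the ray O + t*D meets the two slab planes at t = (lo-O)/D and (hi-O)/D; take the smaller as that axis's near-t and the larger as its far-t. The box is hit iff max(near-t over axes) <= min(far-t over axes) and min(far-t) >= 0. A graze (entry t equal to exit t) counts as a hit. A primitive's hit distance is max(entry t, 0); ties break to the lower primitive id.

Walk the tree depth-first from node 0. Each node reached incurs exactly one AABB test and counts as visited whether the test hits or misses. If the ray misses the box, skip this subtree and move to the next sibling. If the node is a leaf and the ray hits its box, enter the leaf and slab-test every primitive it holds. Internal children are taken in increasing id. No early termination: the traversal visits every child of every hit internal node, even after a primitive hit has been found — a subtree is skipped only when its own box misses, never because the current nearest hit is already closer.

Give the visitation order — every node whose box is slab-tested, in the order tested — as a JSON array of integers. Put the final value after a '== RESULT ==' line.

Trace the traversal:
N0 x:[8,57/2] y:[-14,21] z:[11,70/3] -> hit [11,21], descend [13, 17]
  N13 x:[45/2,57/2] y:[-14,11] z:[11,70/3] -> miss, prune
  N17 x:[8,45/2] y:[-11,21] z:[41/3,67/3] -> hit [41/3,21], descend [18, 23]
    N18 x:[8,16] y:[-11,-3] z:[41/3,58/3] -> miss, prune
    N23 x:[17/2,45/2] y:[-3,21] z:[17,67/3] -> hit [17,21], descend [4, 19]
      N4 x:[17/2,11] y:[13,19] z:[62/3,67/3] -> miss, prune
      N19 x:[19,45/2] y:[-3,21] z:[17,65/3] -> hit [19,21], descend [10, 14]
        N10 x:[19,45/2] y:[16,21] z:[53/3,59/3] -> hit [19,59/3], descend [1, 22]
          N1 x:[21,45/2] y:[16,21] z:[53/3,19] -> miss, prune
          N22 x:[19,43/2] y:[18,21] z:[55/3,59/3] -> hit [19,59/3] leaf, test {P5@t=19}
        N14 x:[39/2,43/2] y:[-3,4] z:[17,65/3] -> miss, prune

Summary -> nodes [0, 13, 17, 18, 23, 4, 19, 10, 1, 22, 14]; box-tests=11; leaf-entries=1; first=P5

== RESULT ==
[0, 13, 17, 18, 23, 4, 19, 10, 1, 22, 14]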